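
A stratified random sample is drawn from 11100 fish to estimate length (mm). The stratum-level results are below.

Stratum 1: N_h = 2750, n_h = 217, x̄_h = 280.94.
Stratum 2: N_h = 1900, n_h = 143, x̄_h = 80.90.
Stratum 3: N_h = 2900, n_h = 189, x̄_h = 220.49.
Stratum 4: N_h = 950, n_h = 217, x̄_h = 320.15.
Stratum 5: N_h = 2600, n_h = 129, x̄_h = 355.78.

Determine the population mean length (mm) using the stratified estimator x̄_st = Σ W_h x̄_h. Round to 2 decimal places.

N = Σ N_h = 11100. Stratum weights W_h = N_h/N.
x̄_st = (2750·280.94 + 1900·80.90 + 2900·220.49 + 950·320.15 + 2600·355.78) / 11100 = 251.7916

x̄_st ≈ 251.79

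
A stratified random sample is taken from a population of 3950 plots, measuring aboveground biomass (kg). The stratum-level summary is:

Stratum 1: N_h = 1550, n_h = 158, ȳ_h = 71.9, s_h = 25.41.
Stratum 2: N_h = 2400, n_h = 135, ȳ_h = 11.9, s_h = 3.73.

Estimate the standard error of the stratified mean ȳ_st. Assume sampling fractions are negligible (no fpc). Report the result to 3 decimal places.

V̂(ȳ_st) = Σ W_h² s_h²/n_h, with W_h = N_h/N and N = 3950:
  stratum 1: (1550/3950)²·25.41²/158 = 0.629247
  stratum 2: (2400/3950)²·3.73²/135 = 0.0380463
V̂(ȳ_st) = 0.667294
SE(ȳ_st) = √0.667294 = 0.81688

SE(ȳ_st) ≈ 0.817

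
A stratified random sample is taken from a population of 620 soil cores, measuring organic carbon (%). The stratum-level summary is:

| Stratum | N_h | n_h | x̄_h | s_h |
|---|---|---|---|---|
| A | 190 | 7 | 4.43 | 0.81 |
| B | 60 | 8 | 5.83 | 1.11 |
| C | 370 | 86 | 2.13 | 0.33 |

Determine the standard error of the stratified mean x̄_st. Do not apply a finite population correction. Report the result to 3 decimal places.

SE(x̄_st) ≈ 0.103

V̂(x̄_st) = Σ W_h² s_h²/n_h, with W_h = N_h/N and N = 620:
  stratum A: (190/620)²·0.81²/7 = 0.00880229
  stratum B: (60/620)²·1.11²/8 = 0.00144236
  stratum C: (370/620)²·0.33²/86 = 0.000450972
V̂(x̄_st) = 0.0106956
SE(x̄_st) = √0.0106956 = 0.10342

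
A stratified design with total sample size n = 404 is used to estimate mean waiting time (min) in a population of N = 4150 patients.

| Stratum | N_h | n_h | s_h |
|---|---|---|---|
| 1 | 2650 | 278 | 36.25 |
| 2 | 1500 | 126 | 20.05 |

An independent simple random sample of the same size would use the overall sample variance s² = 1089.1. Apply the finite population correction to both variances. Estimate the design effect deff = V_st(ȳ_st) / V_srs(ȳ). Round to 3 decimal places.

V̂(ȳ_st) = Σ W_h² (1 − n_h/N_h) s_h²/n_h, with W_h = N_h/N and N = 4150:
  stratum 1: (2650/4150)²·(1 − 278/2650)·36.25²/278 = 1.72518
  stratum 2: (1500/4150)²·(1 − 126/1500)·20.05²/126 = 0.381804
V_st = 2.10699
V_srs = (1 − 404/4150)·1089.1/404 = 2.43336
deff = V_st / V_srs = 2.10699/2.43336 = 0.8659

deff ≈ 0.866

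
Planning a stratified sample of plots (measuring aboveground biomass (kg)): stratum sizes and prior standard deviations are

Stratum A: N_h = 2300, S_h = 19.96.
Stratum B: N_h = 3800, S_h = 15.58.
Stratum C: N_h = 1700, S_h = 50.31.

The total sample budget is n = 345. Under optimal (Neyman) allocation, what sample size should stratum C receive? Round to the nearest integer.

Neyman allocation: n_h = n · N_h S_h / Σ N_i S_i, with n = 345.
  stratum A: N_h·S_h = 2300·19.96 = 45908.00
  stratum B: N_h·S_h = 3800·15.58 = 59204.00
  stratum C: N_h·S_h = 1700·50.31 = 85527.00
Σ N_h S_h = 190639.00
n for stratum C = 345·85527.00/190639.00 = 154.778 → 155

155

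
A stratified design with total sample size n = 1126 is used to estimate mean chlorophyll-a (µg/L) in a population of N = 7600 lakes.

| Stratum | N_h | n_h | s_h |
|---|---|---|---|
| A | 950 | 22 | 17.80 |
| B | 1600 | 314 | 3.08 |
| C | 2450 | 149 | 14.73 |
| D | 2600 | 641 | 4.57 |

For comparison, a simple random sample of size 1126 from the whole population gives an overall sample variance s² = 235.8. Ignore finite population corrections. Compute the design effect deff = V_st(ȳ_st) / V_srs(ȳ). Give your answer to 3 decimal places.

deff ≈ 1.822

V̂(ȳ_st) = Σ W_h² s_h²/n_h, with W_h = N_h/N and N = 7600:
  stratum A: (950/7600)²·17.80²/22 = 0.225028
  stratum B: (1600/7600)²·3.08²/314 = 0.00133901
  stratum C: (2450/7600)²·14.73²/149 = 0.15133
  stratum D: (2600/7600)²·4.57²/641 = 0.00381324
V_st = 0.38151
V_srs = s²/n = 235.8/1126 = 0.209414
deff = V_st / V_srs = 0.38151/0.209414 = 1.8218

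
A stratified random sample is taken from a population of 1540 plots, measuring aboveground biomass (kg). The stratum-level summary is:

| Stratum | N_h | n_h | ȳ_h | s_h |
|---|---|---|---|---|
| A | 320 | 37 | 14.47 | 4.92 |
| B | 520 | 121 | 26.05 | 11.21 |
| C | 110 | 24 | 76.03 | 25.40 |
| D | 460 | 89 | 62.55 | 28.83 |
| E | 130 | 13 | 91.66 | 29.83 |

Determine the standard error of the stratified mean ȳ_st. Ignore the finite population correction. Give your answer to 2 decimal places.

SE(ȳ_st) ≈ 1.27

V̂(ȳ_st) = Σ W_h² s_h²/n_h, with W_h = N_h/N and N = 1540:
  stratum A: (320/1540)²·4.92²/37 = 0.028248
  stratum B: (520/1540)²·11.21²/121 = 0.118411
  stratum C: (110/1540)²·25.40²/24 = 0.137151
  stratum D: (460/1540)²·28.83²/89 = 0.833247
  stratum E: (130/1540)²·29.83²/13 = 0.487763
V̂(ȳ_st) = 1.60482
SE(ȳ_st) = √1.60482 = 1.26681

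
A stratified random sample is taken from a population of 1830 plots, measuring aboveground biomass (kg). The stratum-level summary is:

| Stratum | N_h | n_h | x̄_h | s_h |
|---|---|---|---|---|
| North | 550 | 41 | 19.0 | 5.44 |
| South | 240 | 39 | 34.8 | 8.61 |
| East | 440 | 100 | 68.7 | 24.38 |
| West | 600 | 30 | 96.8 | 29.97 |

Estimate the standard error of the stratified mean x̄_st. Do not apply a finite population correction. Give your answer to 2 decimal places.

V̂(x̄_st) = Σ W_h² s_h²/n_h, with W_h = N_h/N and N = 1830:
  stratum North: (550/1830)²·5.44²/41 = 0.0651984
  stratum South: (240/1830)²·8.61²/39 = 0.0326935
  stratum East: (440/1830)²·24.38²/100 = 0.343614
  stratum West: (600/1830)²·29.97²/30 = 3.21849
V̂(x̄_st) = 3.66
SE(x̄_st) = √3.66 = 1.91311

SE(x̄_st) ≈ 1.91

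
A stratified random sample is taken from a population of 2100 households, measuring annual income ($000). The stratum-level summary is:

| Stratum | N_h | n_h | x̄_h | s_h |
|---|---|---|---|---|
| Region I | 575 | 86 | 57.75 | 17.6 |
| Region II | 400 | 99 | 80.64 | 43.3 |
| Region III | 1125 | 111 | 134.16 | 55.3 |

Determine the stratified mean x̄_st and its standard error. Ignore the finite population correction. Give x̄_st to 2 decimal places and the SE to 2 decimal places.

x̄_st ≈ 103.04, SE ≈ 2.98

x̄_st = Σ W_h x̄_h = (575·57.75 + 400·80.64 + 1125·134.16)/2100 = 103.04393
V̂(x̄_st) = Σ W_h² s_h²/n_h, with W_h = N_h/N and N = 2100:
  stratum Region I: (575/2100)²·17.6²/86 = 0.270037
  stratum Region II: (400/2100)²·43.3²/99 = 0.687103
  stratum Region III: (1125/2100)²·55.3²/111 = 7.90667
V̂(x̄_st) = 8.86381
SE(x̄_st) = √8.86381 = 2.97722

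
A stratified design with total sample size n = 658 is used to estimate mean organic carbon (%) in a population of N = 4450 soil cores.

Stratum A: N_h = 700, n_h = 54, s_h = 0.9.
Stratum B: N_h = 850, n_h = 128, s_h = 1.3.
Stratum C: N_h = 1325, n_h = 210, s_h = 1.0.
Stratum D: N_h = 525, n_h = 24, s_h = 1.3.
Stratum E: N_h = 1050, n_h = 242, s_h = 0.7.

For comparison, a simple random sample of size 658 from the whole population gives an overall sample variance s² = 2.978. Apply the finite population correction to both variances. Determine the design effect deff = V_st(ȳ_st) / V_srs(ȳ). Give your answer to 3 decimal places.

V̂(ȳ_st) = Σ W_h² (1 − n_h/N_h) s_h²/n_h, with W_h = N_h/N and N = 4450:
  stratum A: (700/4450)²·(1 − 54/700)·0.9²/54 = 0.000342533
  stratum B: (850/4450)²·(1 − 128/850)·1.3²/128 = 0.000409179
  stratum C: (1325/4450)²·(1 − 210/1325)·1.0²/210 = 0.000355264
  stratum D: (525/4450)²·(1 − 24/525)·1.3²/24 = 0.000935303
  stratum E: (1050/4450)²·(1 − 242/1050)·0.7²/242 = 8.67484e-05
V_st = 0.00212903
V_srs = (1 − 658/4450)·2.978/658 = 0.00385662
deff = V_st / V_srs = 0.00212903/0.00385662 = 0.5520

deff ≈ 0.552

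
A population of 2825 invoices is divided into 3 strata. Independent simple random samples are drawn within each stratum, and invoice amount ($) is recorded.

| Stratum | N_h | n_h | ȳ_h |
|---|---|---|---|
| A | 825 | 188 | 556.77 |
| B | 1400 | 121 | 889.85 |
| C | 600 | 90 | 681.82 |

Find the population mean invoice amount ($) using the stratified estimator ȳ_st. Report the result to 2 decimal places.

ȳ_st ≈ 748.40

N = Σ N_h = 2825. Stratum weights W_h = N_h/N.
ȳ_st = (825·556.77 + 1400·889.85 + 600·681.82) / 2825 = 748.3955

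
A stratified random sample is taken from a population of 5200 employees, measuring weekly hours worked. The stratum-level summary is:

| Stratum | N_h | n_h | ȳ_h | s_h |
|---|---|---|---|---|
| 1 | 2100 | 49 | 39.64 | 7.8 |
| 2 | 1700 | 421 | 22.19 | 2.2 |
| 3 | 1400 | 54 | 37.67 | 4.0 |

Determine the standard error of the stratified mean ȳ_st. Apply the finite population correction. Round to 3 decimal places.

SE(ȳ_st) ≈ 0.468

V̂(ȳ_st) = Σ W_h² (1 − n_h/N_h) s_h²/n_h, with W_h = N_h/N and N = 5200:
  stratum 1: (2100/5200)²·(1 − 49/2100)·7.8²/49 = 0.197775
  stratum 2: (1700/5200)²·(1 − 421/1700)·2.2²/421 = 0.000924434
  stratum 3: (1400/5200)²·(1 − 54/1400)·4.0²/54 = 0.0206487
V̂(ȳ_st) = 0.219348
SE(ȳ_st) = √0.219348 = 0.468346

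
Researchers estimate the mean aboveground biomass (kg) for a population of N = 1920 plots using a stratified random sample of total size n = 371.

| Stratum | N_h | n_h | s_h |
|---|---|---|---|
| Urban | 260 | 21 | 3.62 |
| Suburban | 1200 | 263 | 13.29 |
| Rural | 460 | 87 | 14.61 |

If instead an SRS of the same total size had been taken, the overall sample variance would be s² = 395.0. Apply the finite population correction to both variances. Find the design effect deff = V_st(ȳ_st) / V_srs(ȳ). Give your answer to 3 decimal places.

V̂(ȳ_st) = Σ W_h² (1 − n_h/N_h) s_h²/n_h, with W_h = N_h/N and N = 1920:
  stratum Urban: (260/1920)²·(1 − 21/260)·3.62²/21 = 0.0105188
  stratum Suburban: (1200/1920)²·(1 − 263/1200)·13.29²/263 = 0.204839
  stratum Rural: (460/1920)²·(1 − 87/460)·14.61²/87 = 0.114195
V_st = 0.329552
V_srs = (1 − 371/1920)·395.0/371 = 0.858961
deff = V_st / V_srs = 0.329552/0.858961 = 0.3837

deff ≈ 0.384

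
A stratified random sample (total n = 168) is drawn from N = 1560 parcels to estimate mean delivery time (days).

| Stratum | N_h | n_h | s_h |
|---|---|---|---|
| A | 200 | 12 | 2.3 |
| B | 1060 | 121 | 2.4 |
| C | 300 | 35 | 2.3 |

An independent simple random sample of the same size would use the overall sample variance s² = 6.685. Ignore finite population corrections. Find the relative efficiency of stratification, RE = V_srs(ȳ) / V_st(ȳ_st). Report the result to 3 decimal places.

V̂(ȳ_st) = Σ W_h² s_h²/n_h, with W_h = N_h/N and N = 1560:
  stratum A: (200/1560)²·2.3²/12 = 0.00724578
  stratum B: (1060/1560)²·2.4²/121 = 0.0219786
  stratum C: (300/1560)²·2.3²/35 = 0.0055896
V_st = 0.034814
V_srs = s²/n = 6.685/168 = 0.0397917
Relative efficiency = V_srs / V_st = 0.0397917/0.034814 = 1.1430

RE ≈ 1.143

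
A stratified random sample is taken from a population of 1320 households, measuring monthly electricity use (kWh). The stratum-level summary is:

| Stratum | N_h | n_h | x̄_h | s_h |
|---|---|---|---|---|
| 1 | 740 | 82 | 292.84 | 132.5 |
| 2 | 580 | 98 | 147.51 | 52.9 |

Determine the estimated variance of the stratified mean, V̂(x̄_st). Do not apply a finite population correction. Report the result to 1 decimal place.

V̂(x̄_st) = Σ W_h² s_h²/n_h, with W_h = N_h/N and N = 1320:
  stratum 1: (740/1320)²·132.5²/82 = 67.2874
  stratum 2: (580/1320)²·52.9²/98 = 5.51307
V̂(x̄_st) = 72.8004

V̂(x̄_st) ≈ 72.8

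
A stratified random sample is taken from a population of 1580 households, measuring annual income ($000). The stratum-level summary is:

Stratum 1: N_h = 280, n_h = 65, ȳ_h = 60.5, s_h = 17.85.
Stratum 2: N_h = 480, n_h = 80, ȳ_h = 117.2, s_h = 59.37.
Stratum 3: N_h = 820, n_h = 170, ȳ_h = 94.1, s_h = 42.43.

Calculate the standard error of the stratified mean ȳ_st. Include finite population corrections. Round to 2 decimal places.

SE(ȳ_st) ≈ 2.40

V̂(ȳ_st) = Σ W_h² (1 − n_h/N_h) s_h²/n_h, with W_h = N_h/N and N = 1580:
  stratum 1: (280/1580)²·(1 − 65/280)·17.85²/65 = 0.118208
  stratum 2: (480/1580)²·(1 − 80/480)·59.37²/80 = 3.38868
  stratum 3: (820/1580)²·(1 − 170/820)·42.43²/170 = 2.26105
V̂(ȳ_st) = 5.76794
SE(ȳ_st) = √5.76794 = 2.40165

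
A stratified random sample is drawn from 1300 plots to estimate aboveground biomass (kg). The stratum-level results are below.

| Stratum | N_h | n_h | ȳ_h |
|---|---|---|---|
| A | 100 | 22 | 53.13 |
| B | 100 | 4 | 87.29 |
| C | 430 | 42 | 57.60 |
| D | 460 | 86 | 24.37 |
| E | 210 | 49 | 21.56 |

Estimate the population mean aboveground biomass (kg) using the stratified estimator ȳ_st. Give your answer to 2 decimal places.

ȳ_st ≈ 41.96

N = Σ N_h = 1300. Stratum weights W_h = N_h/N.
ȳ_st = (100·53.13 + 100·87.29 + 430·57.60 + 460·24.37 + 210·21.56) / 1300 = 41.9598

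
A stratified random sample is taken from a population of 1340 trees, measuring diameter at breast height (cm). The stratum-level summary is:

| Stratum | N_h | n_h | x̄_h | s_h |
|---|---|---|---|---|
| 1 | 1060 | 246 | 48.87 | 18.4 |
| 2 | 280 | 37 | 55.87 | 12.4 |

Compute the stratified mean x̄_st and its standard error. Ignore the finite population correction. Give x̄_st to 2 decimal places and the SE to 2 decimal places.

x̄_st = Σ W_h x̄_h = (1060·48.87 + 280·55.87)/1340 = 50.33269
V̂(x̄_st) = Σ W_h² s_h²/n_h, with W_h = N_h/N and N = 1340:
  stratum 1: (1060/1340)²·18.4²/246 = 0.861197
  stratum 2: (280/1340)²·12.4²/37 = 0.181446
V̂(x̄_st) = 1.04264
SE(x̄_st) = √1.04264 = 1.0211

x̄_st ≈ 50.33, SE ≈ 1.02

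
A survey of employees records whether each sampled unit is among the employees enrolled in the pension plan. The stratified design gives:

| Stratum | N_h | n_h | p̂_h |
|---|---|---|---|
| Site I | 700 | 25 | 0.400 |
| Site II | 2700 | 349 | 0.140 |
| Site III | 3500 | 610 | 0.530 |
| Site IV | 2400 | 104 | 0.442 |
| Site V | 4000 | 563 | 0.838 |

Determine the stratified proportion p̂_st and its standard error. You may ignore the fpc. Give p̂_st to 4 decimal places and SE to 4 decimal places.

p̂_st ≈ 0.5207, SE ≈ 0.0130

N = 13300; stratum weights W_h = N_h/N.
p̂_st = Σ W_h p̂_h = (700·0.400 + 2700·0.140 + 3500·0.530 + 2400·0.442 + 4000·0.838)/13300 = 0.52074
V̂(p̂_st) = Σ W_h² p̂_h(1−p̂_h)/(n_h−1):
  stratum Site I: (700/13300)²·0.400·0.600/24 = 2.77008e-05
  stratum Site II: (2700/13300)²·0.140·0.860/348 = 1.42584e-05
  stratum Site III: (3500/13300)²·0.530·0.470/609 = 2.83263e-05
  stratum Site IV: (2400/13300)²·0.442·0.558/103 = 7.7972e-05
  stratum Site V: (4000/13300)²·0.838·0.162/562 = 2.18494e-05
V̂(p̂_st) = 0.000170107; SE = √V̂ = 0.0130425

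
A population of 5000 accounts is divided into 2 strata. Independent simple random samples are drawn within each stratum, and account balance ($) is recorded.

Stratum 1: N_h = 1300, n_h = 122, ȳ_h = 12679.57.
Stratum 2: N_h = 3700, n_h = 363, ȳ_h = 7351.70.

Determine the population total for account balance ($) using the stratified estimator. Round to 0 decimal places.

τ̂_st = Σ N_h ȳ_h = 1300·12679.57 + 3700·7351.70 = 43684731

τ̂_st ≈ 43684731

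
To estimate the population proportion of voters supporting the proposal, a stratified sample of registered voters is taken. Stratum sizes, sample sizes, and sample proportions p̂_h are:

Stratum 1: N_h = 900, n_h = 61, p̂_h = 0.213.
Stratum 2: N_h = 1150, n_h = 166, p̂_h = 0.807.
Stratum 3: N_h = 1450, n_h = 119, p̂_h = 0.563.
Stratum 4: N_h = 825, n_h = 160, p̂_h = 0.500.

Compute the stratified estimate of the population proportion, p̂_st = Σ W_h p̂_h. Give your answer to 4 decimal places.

p̂_st ≈ 0.5430

N = 4325; stratum weights W_h = N_h/N.
p̂_st = Σ W_h p̂_h = (900·0.213 + 1150·0.807 + 1450·0.563 + 825·0.500)/4325 = 0.54303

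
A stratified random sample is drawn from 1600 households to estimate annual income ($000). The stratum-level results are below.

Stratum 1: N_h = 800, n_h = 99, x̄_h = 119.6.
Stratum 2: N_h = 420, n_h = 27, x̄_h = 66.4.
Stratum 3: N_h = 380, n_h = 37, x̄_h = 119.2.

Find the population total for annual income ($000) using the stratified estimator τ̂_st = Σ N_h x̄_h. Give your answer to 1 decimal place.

τ̂_st ≈ 168864.0

τ̂_st = Σ N_h x̄_h = 800·119.6 + 420·66.4 + 380·119.2 = 168864.0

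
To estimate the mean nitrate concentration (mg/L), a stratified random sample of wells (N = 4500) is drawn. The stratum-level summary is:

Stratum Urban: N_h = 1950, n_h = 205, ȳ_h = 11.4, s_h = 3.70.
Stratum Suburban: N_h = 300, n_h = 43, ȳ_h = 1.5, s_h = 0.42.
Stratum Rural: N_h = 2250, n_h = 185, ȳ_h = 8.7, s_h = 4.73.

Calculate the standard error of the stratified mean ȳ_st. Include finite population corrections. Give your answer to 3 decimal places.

V̂(ȳ_st) = Σ W_h² (1 − n_h/N_h) s_h²/n_h, with W_h = N_h/N and N = 4500:
  stratum Urban: (1950/4500)²·(1 − 205/1950)·3.70²/205 = 0.0112216
  stratum Suburban: (300/4500)²·(1 − 43/300)·0.42²/43 = 1.56192e-05
  stratum Rural: (2250/4500)²·(1 − 185/2250)·4.73²/185 = 0.0277478
V̂(ȳ_st) = 0.038985
SE(ȳ_st) = √0.038985 = 0.197446

SE(ȳ_st) ≈ 0.197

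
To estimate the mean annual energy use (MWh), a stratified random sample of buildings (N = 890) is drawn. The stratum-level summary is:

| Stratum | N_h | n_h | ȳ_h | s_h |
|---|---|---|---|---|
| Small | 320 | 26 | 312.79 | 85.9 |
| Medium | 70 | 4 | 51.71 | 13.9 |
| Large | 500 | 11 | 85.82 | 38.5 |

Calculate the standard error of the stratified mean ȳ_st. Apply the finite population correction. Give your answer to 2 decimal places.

V̂(ȳ_st) = Σ W_h² (1 − n_h/N_h) s_h²/n_h, with W_h = N_h/N and N = 890:
  stratum Small: (320/890)²·(1 − 26/320)·85.9²/26 = 33.7078
  stratum Medium: (70/890)²·(1 − 4/70)·13.9²/4 = 0.281729
  stratum Large: (500/890)²·(1 − 11/500)·38.5²/11 = 41.5937
V̂(ȳ_st) = 75.5832
SE(ȳ_st) = √75.5832 = 8.69386

SE(ȳ_st) ≈ 8.69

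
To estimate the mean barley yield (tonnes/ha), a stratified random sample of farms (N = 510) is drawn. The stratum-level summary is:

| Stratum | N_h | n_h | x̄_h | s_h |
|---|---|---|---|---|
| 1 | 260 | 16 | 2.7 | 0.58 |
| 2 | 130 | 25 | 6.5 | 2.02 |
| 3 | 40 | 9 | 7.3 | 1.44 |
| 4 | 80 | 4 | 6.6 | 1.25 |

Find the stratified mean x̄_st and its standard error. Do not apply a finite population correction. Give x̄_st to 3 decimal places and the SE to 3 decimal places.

x̄_st ≈ 4.641, SE ≈ 0.165

x̄_st = Σ W_h x̄_h = (260·2.7 + 130·6.5 + 40·7.3 + 80·6.6)/510 = 4.64118
V̂(x̄_st) = Σ W_h² s_h²/n_h, with W_h = N_h/N and N = 510:
  stratum 1: (260/510)²·0.58²/16 = 0.0054644
  stratum 2: (130/510)²·2.02²/25 = 0.010605
  stratum 3: (40/510)²·1.44²/9 = 0.0014173
  stratum 4: (80/510)²·1.25²/4 = 0.00961169
V̂(x̄_st) = 0.0270983
SE(x̄_st) = √0.0270983 = 0.164616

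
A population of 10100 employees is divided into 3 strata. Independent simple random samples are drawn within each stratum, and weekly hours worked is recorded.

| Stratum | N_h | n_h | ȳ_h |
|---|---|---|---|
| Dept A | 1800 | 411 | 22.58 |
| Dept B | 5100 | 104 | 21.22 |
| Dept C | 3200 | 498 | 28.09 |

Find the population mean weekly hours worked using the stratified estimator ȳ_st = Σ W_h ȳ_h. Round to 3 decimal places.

ȳ_st ≈ 23.639

N = Σ N_h = 10100. Stratum weights W_h = N_h/N.
ȳ_st = (1800·22.58 + 5100·21.22 + 3200·28.09) / 10100 = 23.63901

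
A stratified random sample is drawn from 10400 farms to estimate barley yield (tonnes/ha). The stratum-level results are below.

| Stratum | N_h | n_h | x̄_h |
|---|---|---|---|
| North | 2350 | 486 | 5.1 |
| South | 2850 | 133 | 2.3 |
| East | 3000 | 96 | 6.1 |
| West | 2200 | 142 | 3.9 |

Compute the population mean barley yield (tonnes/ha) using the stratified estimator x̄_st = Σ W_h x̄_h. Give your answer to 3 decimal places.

x̄_st ≈ 4.367

N = Σ N_h = 10400. Stratum weights W_h = N_h/N.
x̄_st = (2350·5.1 + 2850·2.3 + 3000·6.1 + 2200·3.9) / 10400 = 4.36731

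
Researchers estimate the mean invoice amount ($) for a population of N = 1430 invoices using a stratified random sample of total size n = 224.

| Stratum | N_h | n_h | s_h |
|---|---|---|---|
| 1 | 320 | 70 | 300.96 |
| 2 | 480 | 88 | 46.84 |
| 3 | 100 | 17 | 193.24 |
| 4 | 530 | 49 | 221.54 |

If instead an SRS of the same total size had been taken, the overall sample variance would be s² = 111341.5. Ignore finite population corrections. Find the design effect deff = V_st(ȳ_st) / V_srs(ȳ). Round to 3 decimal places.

V̂(ȳ_st) = Σ W_h² s_h²/n_h, with W_h = N_h/N and N = 1430:
  stratum 1: (320/1430)²·300.96²/70 = 64.7959
  stratum 2: (480/1430)²·46.84²/88 = 2.80906
  stratum 3: (100/1430)²·193.24²/17 = 10.7417
  stratum 4: (530/1430)²·221.54²/49 = 137.59
V_st = 215.937
V_srs = s²/n = 111341.5/224 = 497.06
deff = V_st / V_srs = 215.937/497.06 = 0.4344

deff ≈ 0.434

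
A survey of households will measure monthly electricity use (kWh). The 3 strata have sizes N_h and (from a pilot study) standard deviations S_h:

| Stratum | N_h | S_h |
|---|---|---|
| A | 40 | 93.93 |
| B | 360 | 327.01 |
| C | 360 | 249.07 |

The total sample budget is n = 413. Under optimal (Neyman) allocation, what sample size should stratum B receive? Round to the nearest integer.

230

Neyman allocation: n_h = n · N_h S_h / Σ N_i S_i, with n = 413.
  stratum A: N_h·S_h = 40·93.93 = 3757.20
  stratum B: N_h·S_h = 360·327.01 = 117723.60
  stratum C: N_h·S_h = 360·249.07 = 89665.20
Σ N_h S_h = 211146.00
n for stratum B = 413·117723.60/211146.00 = 230.266 → 230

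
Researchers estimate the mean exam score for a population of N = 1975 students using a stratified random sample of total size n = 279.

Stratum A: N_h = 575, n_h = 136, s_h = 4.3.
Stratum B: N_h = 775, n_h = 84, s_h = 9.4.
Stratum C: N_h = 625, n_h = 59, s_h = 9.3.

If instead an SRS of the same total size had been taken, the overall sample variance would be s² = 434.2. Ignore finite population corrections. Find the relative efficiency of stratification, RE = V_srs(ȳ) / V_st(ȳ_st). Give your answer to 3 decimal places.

RE ≈ 4.859

V̂(ȳ_st) = Σ W_h² s_h²/n_h, with W_h = N_h/N and N = 1975:
  stratum A: (575/1975)²·4.3²/136 = 0.0115239
  stratum B: (775/1975)²·9.4²/84 = 0.161974
  stratum C: (625/1975)²·9.3²/59 = 0.146805
V_st = 0.320303
V_srs = s²/n = 434.2/279 = 1.55627
Relative efficiency = V_srs / V_st = 1.55627/0.320303 = 4.8588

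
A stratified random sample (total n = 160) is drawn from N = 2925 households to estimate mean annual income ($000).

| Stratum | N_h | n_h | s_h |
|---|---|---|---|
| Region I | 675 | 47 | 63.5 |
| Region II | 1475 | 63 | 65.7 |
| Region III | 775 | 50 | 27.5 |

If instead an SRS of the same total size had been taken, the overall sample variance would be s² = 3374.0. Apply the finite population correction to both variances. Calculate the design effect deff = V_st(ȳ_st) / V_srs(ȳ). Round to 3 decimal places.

deff ≈ 1.100

V̂(ȳ_st) = Σ W_h² (1 − n_h/N_h) s_h²/n_h, with W_h = N_h/N and N = 2925:
  stratum Region I: (675/2925)²·(1 − 47/675)·63.5²/47 = 4.25071
  stratum Region II: (1475/2925)²·(1 − 63/1475)·65.7²/63 = 16.6788
  stratum Region III: (775/2925)²·(1 − 50/775)·27.5²/50 = 0.993307
V_st = 21.9228
V_srs = (1 − 160/2925)·3374.0/160 = 19.934
deff = V_st / V_srs = 21.9228/19.934 = 1.0998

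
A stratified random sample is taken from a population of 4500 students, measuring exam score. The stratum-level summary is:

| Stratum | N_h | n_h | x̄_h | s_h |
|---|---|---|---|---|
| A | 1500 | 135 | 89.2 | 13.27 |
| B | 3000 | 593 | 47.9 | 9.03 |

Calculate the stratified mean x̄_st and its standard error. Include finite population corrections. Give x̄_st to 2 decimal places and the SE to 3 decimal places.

x̄_st ≈ 61.67, SE ≈ 0.425

x̄_st = Σ W_h x̄_h = (1500·89.2 + 3000·47.9)/4500 = 61.66667
V̂(x̄_st) = Σ W_h² (1 − n_h/N_h) s_h²/n_h, with W_h = N_h/N and N = 4500:
  stratum A: (1500/4500)²·(1 − 135/1500)·13.27²/135 = 0.131889
  stratum B: (3000/4500)²·(1 − 593/3000)·9.03²/593 = 0.0490335
V̂(x̄_st) = 0.180922
SE(x̄_st) = √0.180922 = 0.425349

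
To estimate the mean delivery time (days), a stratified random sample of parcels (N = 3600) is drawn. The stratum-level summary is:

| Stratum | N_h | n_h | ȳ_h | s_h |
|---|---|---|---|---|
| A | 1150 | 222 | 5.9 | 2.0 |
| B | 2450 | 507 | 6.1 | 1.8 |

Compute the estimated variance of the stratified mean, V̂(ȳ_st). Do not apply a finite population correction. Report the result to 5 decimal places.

V̂(ȳ_st) ≈ 0.00480

V̂(ȳ_st) = Σ W_h² s_h²/n_h, with W_h = N_h/N and N = 3600:
  stratum A: (1150/3600)²·2.0²/222 = 0.00183864
  stratum B: (2450/3600)²·1.8²/507 = 0.00295981
V̂(ȳ_st) = 0.00479846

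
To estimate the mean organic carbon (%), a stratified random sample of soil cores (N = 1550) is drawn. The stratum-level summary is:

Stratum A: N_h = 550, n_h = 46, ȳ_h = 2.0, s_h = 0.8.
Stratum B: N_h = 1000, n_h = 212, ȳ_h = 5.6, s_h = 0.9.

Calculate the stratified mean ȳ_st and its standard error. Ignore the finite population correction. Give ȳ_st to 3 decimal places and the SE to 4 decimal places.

ȳ_st = Σ W_h ȳ_h = (550·2.0 + 1000·5.6)/1550 = 4.32258
V̂(ȳ_st) = Σ W_h² s_h²/n_h, with W_h = N_h/N and N = 1550:
  stratum A: (550/1550)²·0.8²/46 = 0.0017518
  stratum B: (1000/1550)²·0.9²/212 = 0.00159032
V̂(ȳ_st) = 0.00334212
SE(ȳ_st) = √0.00334212 = 0.0578111

ȳ_st ≈ 4.323, SE ≈ 0.0578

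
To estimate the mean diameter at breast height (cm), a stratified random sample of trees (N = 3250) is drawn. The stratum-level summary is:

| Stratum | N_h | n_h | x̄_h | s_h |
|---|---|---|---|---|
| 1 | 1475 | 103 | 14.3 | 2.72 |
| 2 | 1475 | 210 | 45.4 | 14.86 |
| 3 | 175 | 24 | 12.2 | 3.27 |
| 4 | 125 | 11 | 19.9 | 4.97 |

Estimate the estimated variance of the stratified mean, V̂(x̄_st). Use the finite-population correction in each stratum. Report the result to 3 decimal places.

V̂(x̄_st) ≈ 0.204

V̂(x̄_st) = Σ W_h² (1 − n_h/N_h) s_h²/n_h, with W_h = N_h/N and N = 3250:
  stratum 1: (1475/3250)²·(1 − 103/1475)·2.72²/103 = 0.013762
  stratum 2: (1475/3250)²·(1 − 210/1475)·14.86²/210 = 0.185752
  stratum 3: (175/3250)²·(1 − 24/175)·3.27²/24 = 0.00111463
  stratum 4: (125/3250)²·(1 − 11/125)·4.97²/11 = 0.00302948
V̂(x̄_st) = 0.203658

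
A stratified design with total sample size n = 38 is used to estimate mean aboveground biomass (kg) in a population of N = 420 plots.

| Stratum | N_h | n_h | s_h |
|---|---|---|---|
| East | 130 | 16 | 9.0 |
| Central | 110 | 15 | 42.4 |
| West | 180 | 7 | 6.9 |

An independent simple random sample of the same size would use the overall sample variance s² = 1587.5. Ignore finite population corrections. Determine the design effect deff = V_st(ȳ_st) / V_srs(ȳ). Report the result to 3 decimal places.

deff ≈ 0.238

V̂(ȳ_st) = Σ W_h² s_h²/n_h, with W_h = N_h/N and N = 420:
  stratum East: (130/420)²·9.0²/16 = 0.485013
  stratum Central: (110/420)²·42.4²/15 = 8.22105
  stratum West: (180/420)²·6.9²/7 = 1.24924
V_st = 9.9553
V_srs = s²/n = 1587.5/38 = 41.7763
deff = V_st / V_srs = 9.9553/41.7763 = 0.2383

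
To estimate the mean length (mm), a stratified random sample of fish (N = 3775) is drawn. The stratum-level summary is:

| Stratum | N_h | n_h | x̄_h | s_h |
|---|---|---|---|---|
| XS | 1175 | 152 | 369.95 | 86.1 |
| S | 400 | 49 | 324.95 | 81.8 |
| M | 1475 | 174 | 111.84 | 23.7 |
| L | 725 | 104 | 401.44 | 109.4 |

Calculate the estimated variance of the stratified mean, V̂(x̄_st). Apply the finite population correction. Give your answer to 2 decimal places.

V̂(x̄_st) = Σ W_h² (1 − n_h/N_h) s_h²/n_h, with W_h = N_h/N and N = 3775:
  stratum XS: (1175/3775)²·(1 − 152/1175)·86.1²/152 = 4.11379
  stratum S: (400/3775)²·(1 − 49/400)·81.8²/49 = 1.34538
  stratum M: (1475/3775)²·(1 − 174/1475)·23.7²/174 = 0.434693
  stratum L: (725/3775)²·(1 − 104/725)·109.4²/104 = 3.63578
V̂(x̄_st) = 9.52964

V̂(x̄_st) ≈ 9.53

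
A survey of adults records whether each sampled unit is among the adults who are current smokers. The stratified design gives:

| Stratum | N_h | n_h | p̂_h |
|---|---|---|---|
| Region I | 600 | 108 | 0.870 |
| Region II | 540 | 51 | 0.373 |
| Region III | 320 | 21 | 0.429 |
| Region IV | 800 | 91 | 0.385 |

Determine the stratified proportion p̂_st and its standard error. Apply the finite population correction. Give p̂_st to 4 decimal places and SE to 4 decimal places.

N = 2260; stratum weights W_h = N_h/N.
p̂_st = Σ W_h p̂_h = (600·0.870 + 540·0.373 + 320·0.429 + 800·0.385)/2260 = 0.51712
V̂(p̂_st) = Σ W_h² (1 − n_h/N_h) p̂_h(1−p̂_h)/(n_h−1):
  stratum Region I: (600/2260)²·(1 − 108/600)·0.870·0.130/107 = 6.10912e-05
  stratum Region II: (540/2260)²·(1 − 51/540)·0.373·0.627/50 = 0.00024182
  stratum Region III: (320/2260)²·(1 − 21/320)·0.429·0.571/20 = 0.000229439
  stratum Region IV: (800/2260)²·(1 − 91/800)·0.385·0.615/90 = 0.000292155
V̂(p̂_st) = 0.000824505; SE = √V̂ = 0.0287142

p̂_st ≈ 0.5171, SE ≈ 0.0287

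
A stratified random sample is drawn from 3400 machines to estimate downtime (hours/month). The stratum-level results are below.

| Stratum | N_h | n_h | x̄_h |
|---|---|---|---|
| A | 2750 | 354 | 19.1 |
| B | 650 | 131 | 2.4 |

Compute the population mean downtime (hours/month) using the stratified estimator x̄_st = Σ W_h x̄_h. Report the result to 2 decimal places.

N = Σ N_h = 3400. Stratum weights W_h = N_h/N.
x̄_st = (2750·19.1 + 650·2.4) / 3400 = 15.9074

x̄_st ≈ 15.91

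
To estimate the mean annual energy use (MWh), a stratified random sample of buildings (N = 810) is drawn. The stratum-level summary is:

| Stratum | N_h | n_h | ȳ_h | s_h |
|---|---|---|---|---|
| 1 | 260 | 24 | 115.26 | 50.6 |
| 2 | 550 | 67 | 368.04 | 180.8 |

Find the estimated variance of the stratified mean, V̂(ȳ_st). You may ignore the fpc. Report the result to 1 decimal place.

V̂(ȳ_st) ≈ 235.9

V̂(ȳ_st) = Σ W_h² s_h²/n_h, with W_h = N_h/N and N = 810:
  stratum 1: (260/810)²·50.6²/24 = 10.9917
  stratum 2: (550/810)²·180.8²/67 = 224.946
V̂(ȳ_st) = 235.937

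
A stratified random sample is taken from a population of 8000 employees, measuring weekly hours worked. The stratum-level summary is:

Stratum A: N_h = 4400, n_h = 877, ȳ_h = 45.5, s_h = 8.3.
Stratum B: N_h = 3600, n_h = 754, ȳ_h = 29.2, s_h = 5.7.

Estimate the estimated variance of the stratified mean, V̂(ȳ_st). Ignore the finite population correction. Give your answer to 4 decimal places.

V̂(ȳ_st) ≈ 0.0325

V̂(ȳ_st) = Σ W_h² s_h²/n_h, with W_h = N_h/N and N = 8000:
  stratum A: (4400/8000)²·8.3²/877 = 0.0237619
  stratum B: (3600/8000)²·5.7²/754 = 0.00872576
V̂(ȳ_st) = 0.0324877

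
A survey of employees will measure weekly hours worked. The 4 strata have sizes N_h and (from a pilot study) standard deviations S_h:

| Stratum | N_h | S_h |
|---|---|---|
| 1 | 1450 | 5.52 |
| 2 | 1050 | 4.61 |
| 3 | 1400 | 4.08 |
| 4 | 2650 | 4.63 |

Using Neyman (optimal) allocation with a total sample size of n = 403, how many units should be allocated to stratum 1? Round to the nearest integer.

105

Neyman allocation: n_h = n · N_h S_h / Σ N_i S_i, with n = 403.
  stratum 1: N_h·S_h = 1450·5.52 = 8004.00
  stratum 2: N_h·S_h = 1050·4.61 = 4840.50
  stratum 3: N_h·S_h = 1400·4.08 = 5712.00
  stratum 4: N_h·S_h = 2650·4.63 = 12269.50
Σ N_h S_h = 30826.00
n for stratum 1 = 403·8004.00/30826.00 = 104.639 → 105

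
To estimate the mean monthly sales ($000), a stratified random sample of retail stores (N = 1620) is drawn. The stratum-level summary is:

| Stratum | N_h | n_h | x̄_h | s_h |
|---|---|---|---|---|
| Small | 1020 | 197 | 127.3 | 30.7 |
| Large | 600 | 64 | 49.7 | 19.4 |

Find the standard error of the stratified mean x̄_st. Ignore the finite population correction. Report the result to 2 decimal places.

SE(x̄_st) ≈ 1.64

V̂(x̄_st) = Σ W_h² s_h²/n_h, with W_h = N_h/N and N = 1620:
  stratum Small: (1020/1620)²·30.7²/197 = 1.89662
  stratum Large: (600/1620)²·19.4²/64 = 0.80667
V̂(x̄_st) = 2.70329
SE(x̄_st) = √2.70329 = 1.64417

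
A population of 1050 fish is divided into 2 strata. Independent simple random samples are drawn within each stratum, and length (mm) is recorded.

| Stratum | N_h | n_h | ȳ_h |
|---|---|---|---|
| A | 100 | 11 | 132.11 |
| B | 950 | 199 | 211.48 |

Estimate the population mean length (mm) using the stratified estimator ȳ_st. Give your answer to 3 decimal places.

N = Σ N_h = 1050. Stratum weights W_h = N_h/N.
ȳ_st = (100·132.11 + 950·211.48) / 1050 = 203.92095

ȳ_st ≈ 203.921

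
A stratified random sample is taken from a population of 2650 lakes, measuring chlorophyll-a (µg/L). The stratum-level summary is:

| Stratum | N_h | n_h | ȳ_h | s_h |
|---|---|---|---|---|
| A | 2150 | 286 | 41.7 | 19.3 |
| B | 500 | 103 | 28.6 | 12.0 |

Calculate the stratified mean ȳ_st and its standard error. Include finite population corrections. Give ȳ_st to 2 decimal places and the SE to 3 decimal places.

ȳ_st ≈ 39.23, SE ≈ 0.885

ȳ_st = Σ W_h ȳ_h = (2150·41.7 + 500·28.6)/2650 = 39.22830
V̂(ȳ_st) = Σ W_h² (1 − n_h/N_h) s_h²/n_h, with W_h = N_h/N and N = 2650:
  stratum A: (2150/2650)²·(1 − 286/2150)·19.3²/286 = 0.743261
  stratum B: (500/2650)²·(1 − 103/500)·12.0²/103 = 0.0395179
V̂(ȳ_st) = 0.782779
SE(ȳ_st) = √0.782779 = 0.884748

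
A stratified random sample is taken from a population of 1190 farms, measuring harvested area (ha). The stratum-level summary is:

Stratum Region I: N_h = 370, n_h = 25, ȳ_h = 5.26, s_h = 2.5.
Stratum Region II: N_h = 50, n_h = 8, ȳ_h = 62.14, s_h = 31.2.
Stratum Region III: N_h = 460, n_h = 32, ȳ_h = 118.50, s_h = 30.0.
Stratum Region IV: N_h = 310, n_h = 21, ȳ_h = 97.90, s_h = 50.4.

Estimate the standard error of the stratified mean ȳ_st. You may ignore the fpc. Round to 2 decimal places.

V̂(ȳ_st) = Σ W_h² s_h²/n_h, with W_h = N_h/N and N = 1190:
  stratum Region I: (370/1190)²·2.5²/25 = 0.0241685
  stratum Region II: (50/1190)²·31.2²/8 = 0.214815
  stratum Region III: (460/1190)²·30.0²/32 = 4.20256
  stratum Region IV: (310/1190)²·50.4²/21 = 8.20864
V̂(ȳ_st) = 12.6502
SE(ȳ_st) = √12.6502 = 3.55671

SE(ȳ_st) ≈ 3.56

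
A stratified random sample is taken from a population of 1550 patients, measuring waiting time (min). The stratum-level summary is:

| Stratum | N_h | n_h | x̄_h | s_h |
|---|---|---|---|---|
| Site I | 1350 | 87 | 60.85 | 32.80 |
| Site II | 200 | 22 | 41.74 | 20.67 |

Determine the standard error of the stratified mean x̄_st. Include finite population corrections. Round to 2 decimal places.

V̂(x̄_st) = Σ W_h² (1 − n_h/N_h) s_h²/n_h, with W_h = N_h/N and N = 1550:
  stratum Site I: (1350/1550)²·(1 − 87/1350)·32.80²/87 = 8.77611
  stratum Site II: (200/1550)²·(1 − 22/200)·20.67²/22 = 0.28777
V̂(x̄_st) = 9.06388
SE(x̄_st) = √9.06388 = 3.01063

SE(x̄_st) ≈ 3.01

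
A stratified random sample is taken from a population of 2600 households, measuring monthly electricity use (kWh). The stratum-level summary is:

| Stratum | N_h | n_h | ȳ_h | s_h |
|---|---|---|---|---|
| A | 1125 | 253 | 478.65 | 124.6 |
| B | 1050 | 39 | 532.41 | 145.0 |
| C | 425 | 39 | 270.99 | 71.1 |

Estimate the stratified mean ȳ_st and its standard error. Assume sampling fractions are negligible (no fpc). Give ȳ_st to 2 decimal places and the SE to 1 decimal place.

ȳ_st = Σ W_h ȳ_h = (1125·478.65 + 1050·532.41 + 425·270.99)/2600 = 466.41635
V̂(ȳ_st) = Σ W_h² s_h²/n_h, with W_h = N_h/N and N = 2600:
  stratum A: (1125/2600)²·124.6²/253 = 11.4888
  stratum B: (1050/2600)²·145.0²/39 = 87.9232
  stratum C: (425/2600)²·71.1²/39 = 3.46342
V̂(ȳ_st) = 102.875
SE(ȳ_st) = √102.875 = 10.1427

ȳ_st ≈ 466.42, SE ≈ 10.1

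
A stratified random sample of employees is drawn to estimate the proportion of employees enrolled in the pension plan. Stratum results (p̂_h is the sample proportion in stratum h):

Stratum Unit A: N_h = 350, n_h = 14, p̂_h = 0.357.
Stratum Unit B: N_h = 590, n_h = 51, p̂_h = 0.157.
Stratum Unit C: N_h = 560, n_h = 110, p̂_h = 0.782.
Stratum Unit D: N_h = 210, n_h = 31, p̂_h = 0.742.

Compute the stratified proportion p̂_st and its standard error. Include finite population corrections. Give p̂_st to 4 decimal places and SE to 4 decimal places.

N = 1710; stratum weights W_h = N_h/N.
p̂_st = Σ W_h p̂_h = (350·0.357 + 590·0.157 + 560·0.782 + 210·0.742)/1710 = 0.47446
V̂(p̂_st) = Σ W_h² (1 − n_h/N_h) p̂_h(1−p̂_h)/(n_h−1):
  stratum Unit A: (350/1710)²·(1 − 14/350)·0.357·0.643/13 = 0.000710151
  stratum Unit B: (590/1710)²·(1 − 51/590)·0.157·0.843/50 = 0.000287876
  stratum Unit C: (560/1710)²·(1 − 110/560)·0.782·0.218/109 = 0.000134786
  stratum Unit D: (210/1710)²·(1 − 31/210)·0.742·0.258/30 = 8.20318e-05
V̂(p̂_st) = 0.00121485; SE = √V̂ = 0.0348546

p̂_st ≈ 0.4745, SE ≈ 0.0349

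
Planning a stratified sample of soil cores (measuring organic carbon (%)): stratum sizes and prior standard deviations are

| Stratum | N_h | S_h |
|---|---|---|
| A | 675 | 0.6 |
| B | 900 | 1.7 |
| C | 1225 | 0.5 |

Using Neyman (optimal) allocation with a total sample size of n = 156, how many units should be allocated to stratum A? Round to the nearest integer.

Neyman allocation: n_h = n · N_h S_h / Σ N_i S_i, with n = 156.
  stratum A: N_h·S_h = 675·0.6 = 405.00
  stratum B: N_h·S_h = 900·1.7 = 1530.00
  stratum C: N_h·S_h = 1225·0.5 = 612.50
Σ N_h S_h = 2547.50
n for stratum A = 156·405.00/2547.50 = 24.801 → 25

25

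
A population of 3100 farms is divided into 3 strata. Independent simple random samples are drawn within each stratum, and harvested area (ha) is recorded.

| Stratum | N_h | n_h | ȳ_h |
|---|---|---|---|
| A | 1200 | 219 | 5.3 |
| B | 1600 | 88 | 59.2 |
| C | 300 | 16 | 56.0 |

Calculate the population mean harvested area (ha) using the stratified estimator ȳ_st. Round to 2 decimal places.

N = Σ N_h = 3100. Stratum weights W_h = N_h/N.
ȳ_st = (1200·5.3 + 1600·59.2 + 300·56.0) / 3100 = 38.0258

ȳ_st ≈ 38.03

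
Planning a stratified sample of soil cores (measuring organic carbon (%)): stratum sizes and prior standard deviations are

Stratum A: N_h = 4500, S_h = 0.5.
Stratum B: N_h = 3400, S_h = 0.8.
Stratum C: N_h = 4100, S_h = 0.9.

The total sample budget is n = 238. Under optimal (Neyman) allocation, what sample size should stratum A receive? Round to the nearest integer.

Neyman allocation: n_h = n · N_h S_h / Σ N_i S_i, with n = 238.
  stratum A: N_h·S_h = 4500·0.5 = 2250.00
  stratum B: N_h·S_h = 3400·0.8 = 2720.00
  stratum C: N_h·S_h = 4100·0.9 = 3690.00
Σ N_h S_h = 8660.00
n for stratum A = 238·2250.00/8660.00 = 61.836 → 62

62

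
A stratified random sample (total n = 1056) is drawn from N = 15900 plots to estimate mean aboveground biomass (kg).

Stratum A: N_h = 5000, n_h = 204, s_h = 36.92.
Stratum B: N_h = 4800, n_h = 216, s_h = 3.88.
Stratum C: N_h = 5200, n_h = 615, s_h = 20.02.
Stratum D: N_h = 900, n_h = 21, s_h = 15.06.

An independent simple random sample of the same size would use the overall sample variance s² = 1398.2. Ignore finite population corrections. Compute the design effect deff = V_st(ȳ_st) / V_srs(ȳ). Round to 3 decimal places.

V̂(ȳ_st) = Σ W_h² s_h²/n_h, with W_h = N_h/N and N = 15900:
  stratum A: (5000/15900)²·36.92²/204 = 0.660753
  stratum B: (4800/15900)²·3.88²/216 = 0.00635182
  stratum C: (5200/15900)²·20.02²/615 = 0.0697052
  stratum D: (900/15900)²·15.06²/21 = 0.0346036
V_st = 0.771413
V_srs = s²/n = 1398.2/1056 = 1.32405
deff = V_st / V_srs = 0.771413/1.32405 = 0.5826

deff ≈ 0.583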